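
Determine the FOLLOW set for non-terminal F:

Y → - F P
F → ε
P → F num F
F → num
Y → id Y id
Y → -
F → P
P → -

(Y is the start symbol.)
{ $, '-', 'id', 'num' }

In Y → - F P: F is followed by P, add FIRST(P) \ {ε} = { '-', 'num' }
In P → F num F: F is followed by num F, add FIRST(num F) \ {ε} = { 'num' }
In P → F num F: F is at the end, add FOLLOW(P)

The FOLLOW sets referred to above (computed the same way, to a fixed point):
  FOLLOW(P) = { $, '-', 'id', 'num' }

Taking the union: FOLLOW(F) = { $, '-', 'id', 'num' }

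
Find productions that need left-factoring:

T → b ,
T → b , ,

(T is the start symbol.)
Yes, T has productions with common prefix 'b ,'

Left-factoring is needed when two productions for the same non-terminal
share a common prefix on the right-hand side.

Productions for T:
  T → b ,
  T → b , ,

Found common prefix 'b ,' in productions for T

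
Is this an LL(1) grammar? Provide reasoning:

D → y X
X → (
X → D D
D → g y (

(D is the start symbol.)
A grammar is LL(1) if for each non-terminal N with multiple productions, the predict sets of those productions are pairwise disjoint, where PREDICT(N → α) = (FIRST(α) \ {ε}) ∪ (FOLLOW(N) if α ⇒* ε).

Relevant sets:
  FIRST(D) = { 'g', 'y' }

For D:
  PREDICT(D → y X) = { 'y' }
  PREDICT(D → g y '(') = { 'g' }
For X:
  PREDICT(X → '(') = { '(' }
  PREDICT(X → D D) = { 'g', 'y' }

All predict sets are disjoint. The grammar IS LL(1).

Answer: Yes, the grammar is LL(1).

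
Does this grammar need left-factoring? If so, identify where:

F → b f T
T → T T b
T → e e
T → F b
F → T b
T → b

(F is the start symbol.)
Left-factoring is needed when two productions for the same non-terminal
share a common prefix on the right-hand side.

Productions for F:
  F → b f T
  F → T b
Productions for T:
  T → T T b
  T → e e
  T → F b
  T → b

No common prefixes found.

Answer: No, left-factoring is not needed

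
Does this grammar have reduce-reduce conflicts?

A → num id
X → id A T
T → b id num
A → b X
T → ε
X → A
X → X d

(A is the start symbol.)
Augment with A' → A and build the canonical LR(0) collection (I0 = CLOSURE({[A' → . A]}), then GOTO on every symbol after a dot until no new states appear). It has 14 states:
  I0: { [A → . b X], [A → . num id], [A' → . A] }  — shift
  I1: { [A' → A .] }  — accept
  I2: { [A → . b X], [A → . num id], [A → b . X], [X → . A], [X → . X d], [X → . id A T] }  — shift
  I3: { [A → num . id] }  — shift
  I4: { [A → num id .] }  — reduce
  I5: { [X → A .] }  — reduce
  I6: { [A → b X .], [X → X . d] }  — shift, reduce
  I7: { [A → . b X], [A → . num id], [X → id . A T] }  — shift
  I8: { [T → . b id num], [T → .], [X → id A . T] }  — shift, reduce
  I9: { [X → id A T .] }  — reduce
  I10: { [T → b . id num] }  — shift
  I11: { [T → b id . num] }  — shift
  I12: { [T → b id num .] }  — reduce
  I13: { [X → X d .] }  — reduce

No state contains more than one complete item.

Answer: No reduce-reduce conflicts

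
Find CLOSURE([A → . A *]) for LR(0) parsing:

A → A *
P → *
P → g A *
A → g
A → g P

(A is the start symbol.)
{ [A → . A *], [A → . g P], [A → . g] }

To compute CLOSURE, for each item [A → α.Bβ] where B is a non-terminal, add [B → .γ] for all productions B → γ; repeat for the newly added items until nothing changes.

Start with: [A → . A *]
  [A → . A *] has the dot before A: add [A → . g], [A → . g P]
No further items can be added.

CLOSURE = { [A → . A *], [A → . g P], [A → . g] }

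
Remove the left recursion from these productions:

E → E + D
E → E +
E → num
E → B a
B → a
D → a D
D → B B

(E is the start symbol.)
E → num E'
E → B a E'
E' → + D E'
E' → + E'
E' → ε
B → a
D → a D
D → B B

E is directly left-recursive. The standard transformation for
  A → A α₁ | ... | A α_m | β₁ | ... | β_n
is
  A  → β₁ A' | ... | β_n A'
  A' → α₁ A' | ... | α_m A' | ε

E → num becomes E → num E'
E → B a becomes E → B a E'
E → E + D becomes E' → + D E'
E → E + becomes E' → + E'
Add E' → ε

Productions for other non-terminals are unchanged:
  B → a
  D → a D
  D → B B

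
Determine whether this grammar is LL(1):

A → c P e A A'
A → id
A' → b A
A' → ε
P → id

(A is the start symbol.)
No. Predict set conflict for A': { 'b' }

A grammar is LL(1) if for each non-terminal N with multiple productions, the predict sets of those productions are pairwise disjoint, where PREDICT(N → α) = (FIRST(α) \ {ε}) ∪ (FOLLOW(N) if α ⇒* ε).

Relevant sets:
  FOLLOW(A') = { $, 'b' }

For A:
  PREDICT(A → c P e A A') = { 'c' }
  PREDICT(A → id) = { 'id' }
For A':
  PREDICT(A' → b A) = { 'b' }
  PREDICT(A' → ε) = { $, 'b' }
P has a single production, so nothing to check there.

Conflict found: Predict set conflict for A': { 'b' }
The grammar is NOT LL(1).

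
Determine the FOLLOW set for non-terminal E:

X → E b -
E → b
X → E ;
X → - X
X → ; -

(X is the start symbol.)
To compute FOLLOW(E), find every occurrence of E on a right-hand side N → α E β: add FIRST(β) \ {ε}, and if β is empty or nullable also add FOLLOW(N). Iterate to a fixed point.

In X → E b -: E is followed by b '-', add FIRST(b '-') \ {ε} = { 'b' }
In X → E ;: E is followed by ';', add FIRST(';') \ {ε} = { ';' }

Taking the union: FOLLOW(E) = { ';', 'b' }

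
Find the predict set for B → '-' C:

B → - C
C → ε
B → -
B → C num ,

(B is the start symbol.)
PREDICT(B → '-' C) = (FIRST(RHS) \ {ε}) ∪ (FOLLOW(B) if ε ∈ FIRST(RHS), i.e. RHS ⇒* ε)
FIRST('-' C) = { '-' }
ε ∉ FIRST('-' C), so FOLLOW(B) is not added.
PREDICT(B → '-' C) = { '-' }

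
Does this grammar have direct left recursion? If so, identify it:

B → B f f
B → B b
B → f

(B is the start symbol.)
Yes, B is left-recursive

Direct left recursion occurs when N → N α for some non-terminal N (the right-hand side begins with the left-hand side itself).

B → B f f: LEFT RECURSIVE (starts with B)
B → B b: LEFT RECURSIVE (starts with B)
B → f: starts with f

The grammar has direct left recursion on: B.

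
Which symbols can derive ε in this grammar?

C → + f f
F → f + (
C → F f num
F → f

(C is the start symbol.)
None

There are no ε-productions, so no non-terminal can derive ε.
No non-terminals are nullable.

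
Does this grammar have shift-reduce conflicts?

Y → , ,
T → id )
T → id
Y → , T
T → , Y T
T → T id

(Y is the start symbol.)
Yes — I3: [Y → , , .] vs [Y → . , ,]; I4: [Y → , T .] vs [T → T . id]; I5: [T → id .] vs [T → id . )]; I10: [T → , Y T .] vs [T → T . id]

A shift-reduce conflict occurs when an LR(0) state has both:
  - a complete (reduce) item [A → α .] (dot at the end), and
  - a shift item [B → β . c γ] (dot before a terminal).

Augment with Y' → Y and build the canonical LR(0) collection (I0 = CLOSURE({[Y' → . Y]}), then GOTO on every symbol after a dot until no new states appear). It has 11 states:
  I0: { [Y → . , ,], [Y → . , T], [Y' → . Y] }  — shift
  I1: { [T → . , Y T], [T → . T id], [T → . id )], [T → . id], [Y → , . ,], [Y → , . T] }  — shift
  I2: { [Y' → Y .] }  — accept
  I3: { [T → , . Y T], [Y → , , .], [Y → . , ,], [Y → . , T] }  — shift, reduce
  I4: { [T → T . id], [Y → , T .] }  — shift, reduce
  I5: { [T → id . )], [T → id .] }  — shift, reduce
  I6: { [T → id ) .] }  — reduce
  I7: { [T → T id .] }  — reduce
  I8: { [T → , Y . T], [T → . , Y T], [T → . T id], [T → . id )], [T → . id] }  — shift
  I9: { [T → , . Y T], [Y → . , ,], [Y → . , T] }  — shift
  I10: { [T → , Y T .], [T → T . id] }  — shift, reduce

I3 contains reduce item [Y → , , .] and shift items [Y → . , ,], [Y → . , T] — shift-reduce conflict.
I4 contains reduce item [Y → , T .] and shift item [T → T . id] — shift-reduce conflict.
I5 contains reduce item [T → id .] and shift item [T → id . )] — shift-reduce conflict.
I10 contains reduce item [T → , Y T .] and shift item [T → T . id] — shift-reduce conflict.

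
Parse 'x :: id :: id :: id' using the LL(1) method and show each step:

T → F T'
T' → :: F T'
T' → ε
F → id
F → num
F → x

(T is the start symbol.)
Stack is shown with the top on the left.

Stack      Input                  Action
----------------------------------------
T $        x :: id :: id :: id $  output T → F T'
F T' $     x :: id :: id :: id $  output F → x
x T' $     x :: id :: id :: id $  match 'x'
T' $       :: id :: id :: id $    output T' → :: F T'
:: F T' $  :: id :: id :: id $    match '::'
F T' $     id :: id :: id $       output F → id
id T' $    id :: id :: id $       match 'id'
T' $       :: id :: id $          output T' → :: F T'
:: F T' $  :: id :: id $          match '::'
F T' $     id :: id $             output F → id
id T' $    id :: id $             match 'id'
T' $       :: id $                output T' → :: F T'
:: F T' $  :: id $                match '::'
F T' $     id $                   output F → id
id T' $    id $                   match 'id'
T' $       $                      output T' → ε
$          $                      accept

The string is accepted.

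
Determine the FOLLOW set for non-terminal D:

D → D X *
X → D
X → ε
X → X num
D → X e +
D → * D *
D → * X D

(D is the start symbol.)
{ $, '*', 'e', 'num' }

D is the start symbol, so $ ∈ FOLLOW(D).
In D → D X *: D is followed by X '*', add FIRST(X '*') \ {ε} = { '*', 'e', 'num' }
In X → D: D is at the end, add FOLLOW(X)
In D → * D *: D is followed by '*', add FIRST('*') \ {ε} = { '*' }
In D → * X D: D is at the end; this adds FOLLOW(D) to itself — nothing new

The FOLLOW sets referred to above (computed the same way, to a fixed point):
  FOLLOW(X) = { '*', 'e', 'num' }

Taking the union: FOLLOW(D) = { $, '*', 'e', 'num' }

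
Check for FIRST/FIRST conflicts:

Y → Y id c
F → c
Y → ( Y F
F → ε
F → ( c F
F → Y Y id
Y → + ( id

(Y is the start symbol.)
Yes. Y → Y id c / Y → '(' Y F on { '(' }; Y → Y id c / Y → '+' '(' id on { '+' }; F → '(' c F / F → Y Y id on { '(' }

FIRST sets of the non-terminals at (or reachable through a nullable prefix from) the front of some alternative:
  FIRST(Y) = { '(', '+' }

Productions for Y:
  Y → Y id c: FIRST = { '(', '+' }
  Y → ( Y F: FIRST = { '(' }
  Y → + ( id: FIRST = { '+' }
Productions for F:
  F → c: FIRST = { 'c' }
  F → ε: FIRST = { ε }
  F → ( c F: FIRST = { '(' }
  F → Y Y id: FIRST = { '(', '+' }

Conflict for Y: Y → Y id c and Y → ( Y F
  Overlap: { '(' }
Conflict for Y: Y → Y id c and Y → + ( id
  Overlap: { '+' }
Conflict for F: F → ( c F and F → Y Y id
  Overlap: { '(' }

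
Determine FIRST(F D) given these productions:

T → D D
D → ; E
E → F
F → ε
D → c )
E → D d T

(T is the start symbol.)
{ ';', 'c' }

FIRST sets of the non-terminals involved (from the grammar, by fixed-point iteration):
  FIRST(F) = { ε }
  FIRST(D) = { ';', 'c' }

To compute FIRST(F D), process the symbols left to right:
Symbol F is a non-terminal. Add FIRST(F) \ {ε} = { }
F is nullable (ε ∈ FIRST(F)), continue to the next symbol.
Symbol D is a non-terminal. Add FIRST(D) \ {ε} = { ';', 'c' }
D is not nullable (ε ∉ FIRST(D)), so stop here.
FIRST(F D) = { ';', 'c' }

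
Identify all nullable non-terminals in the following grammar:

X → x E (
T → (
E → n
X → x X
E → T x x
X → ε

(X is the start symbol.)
{ 'X' }

ε-productions: X → ε
So X is immediately nullable.
No further non-terminal can be added: every production for the remaining non-terminals contains a terminal or a non-nullable non-terminal.
Nullable = { 'X' }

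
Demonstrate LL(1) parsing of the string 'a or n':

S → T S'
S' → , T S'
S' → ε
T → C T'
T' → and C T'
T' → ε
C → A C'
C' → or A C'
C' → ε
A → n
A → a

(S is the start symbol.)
Stack is shown with the top on the left.

Stack            Input     Action
---------------------------------
S $              a or n $  output S → T S'
T S' $           a or n $  output T → C T'
C T' S' $        a or n $  output C → A C'
A C' T' S' $     a or n $  output A → a
a C' T' S' $     a or n $  match 'a'
C' T' S' $       or n $    output C' → or A C'
or A C' T' S' $  or n $    match 'or'
A C' T' S' $     n $       output A → n
n C' T' S' $     n $       match 'n'
C' T' S' $       $         output C' → ε
T' S' $          $         output T' → ε
S' $             $         output S' → ε
$                $         accept

The string is accepted.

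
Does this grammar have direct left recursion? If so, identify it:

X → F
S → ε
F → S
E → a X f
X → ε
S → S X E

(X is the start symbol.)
Yes, S is left-recursive

Direct left recursion occurs when N → N α for some non-terminal N (the right-hand side begins with the left-hand side itself).

X → F: starts with F
S → ε: starts with ε
F → S: starts with S
E → a X f: starts with a
X → ε: starts with ε
S → S X E: LEFT RECURSIVE (starts with S)

The grammar has direct left recursion on: S.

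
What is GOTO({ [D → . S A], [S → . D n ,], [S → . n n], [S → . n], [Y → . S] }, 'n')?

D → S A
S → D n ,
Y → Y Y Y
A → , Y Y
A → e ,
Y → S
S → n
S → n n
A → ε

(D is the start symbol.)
{ [S → n . n], [S → n .] }

GOTO(I, 'n') = CLOSURE({ [A → αX.β] : [A → α.Xβ] ∈ I, X = 'n' })

Items with dot before 'n', with the dot advanced:
  [S → . n] → [S → n .]
  [S → . n n] → [S → n . n]
Closure adds nothing (no advanced item has the dot before a non-terminal).

GOTO = { [S → n . n], [S → n .] }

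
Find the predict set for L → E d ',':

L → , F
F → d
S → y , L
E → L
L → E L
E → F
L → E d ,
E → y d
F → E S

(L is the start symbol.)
{ ',', 'd', 'y' }

PREDICT(L → E d ',') = (FIRST(RHS) \ {ε}) ∪ (FOLLOW(L) if ε ∈ FIRST(RHS), i.e. RHS ⇒* ε)
FIRST(E) = { ',', 'd', 'y' }
FIRST(E d ',') = { ',', 'd', 'y' }
ε ∉ FIRST(E d ','), so FOLLOW(L) is not added.
PREDICT(L → E d ',') = { ',', 'd', 'y' }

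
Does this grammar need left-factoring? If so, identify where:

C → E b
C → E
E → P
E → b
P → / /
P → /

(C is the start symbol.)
Yes, C has productions with common prefix 'E'; P has productions with common prefix '/'

Left-factoring is needed when two productions for the same non-terminal
share a common prefix on the right-hand side.

Productions for C:
  C → E b
  C → E
Productions for E:
  E → P
  E → b
Productions for P:
  P → / /
  P → /

Found common prefix 'E' in productions for C
Found common prefix '/' in productions for P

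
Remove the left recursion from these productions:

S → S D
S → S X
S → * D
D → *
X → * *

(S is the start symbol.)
S → * D S'
S' → D S'
S' → X S'
S' → ε
D → *
X → * *

S is directly left-recursive. The standard transformation for
  A → A α₁ | ... | A α_m | β₁ | ... | β_n
is
  A  → β₁ A' | ... | β_n A'
  A' → α₁ A' | ... | α_m A' | ε

S → * D becomes S → * D S'
S → S D becomes S' → D S'
S → S X becomes S' → X S'
Add S' → ε

Productions for other non-terminals are unchanged:
  D → *
  X → * *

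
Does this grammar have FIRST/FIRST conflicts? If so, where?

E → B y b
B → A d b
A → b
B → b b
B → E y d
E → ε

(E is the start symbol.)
Yes. B → A d b / B → b b on { 'b' }; B → A d b / B → E y d on { 'b' }; B → b b / B → E y d on { 'b' }

A FIRST/FIRST conflict occurs when two productions N → α and N → β for the same non-terminal have FIRST(α) ∩ FIRST(β) ≠ ∅ (with ε ∈ FIRST of a nullable right-hand side, so two nullable alternatives also conflict).

FIRST sets of the non-terminals at (or reachable through a nullable prefix from) the front of some alternative:
  FIRST(B) = { 'b', 'y' }
  FIRST(A) = { 'b' }
  FIRST(E) = { 'b', 'y', ε }

Productions for E:
  E → B y b: FIRST = { 'b', 'y' }
  E → ε: FIRST = { ε }
Productions for B:
  B → A d b: FIRST = { 'b' }
  B → b b: FIRST = { 'b' }
  B → E y d: FIRST = { 'b', 'y' }
A has only one production, so no FIRST/FIRST conflict is possible there.

Conflict for B: B → A d b and B → b b
  Overlap: { 'b' }
Conflict for B: B → A d b and B → E y d
  Overlap: { 'b' }
Conflict for B: B → b b and B → E y d
  Overlap: { 'b' }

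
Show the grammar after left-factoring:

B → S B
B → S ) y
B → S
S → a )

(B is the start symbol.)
B → S B'
B' → B
B' → ) y
B' → ε
S → a )

Left-factoring transforms A → αβ₁ | αβ₂ into A → αA' and A' → β₁ | β₂
(α is the longest common prefix among the alternatives). Repeat until
no nonterminal has two alternatives with a common prefix.

Round 1: B has alternatives sharing prefix 'S'. Introduce B': B → S B'
  Add: B' → B
  Add: B' → ) y
  Add: B' → ε

No remaining common prefixes — done.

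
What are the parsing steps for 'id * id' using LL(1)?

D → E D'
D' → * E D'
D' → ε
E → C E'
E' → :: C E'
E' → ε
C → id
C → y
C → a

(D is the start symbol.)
Stack is shown with the top on the left.

Stack       Input      Action
-----------------------------
D $         id * id $  output D → E D'
E D' $      id * id $  output E → C E'
C E' D' $   id * id $  output C → id
id E' D' $  id * id $  match 'id'
E' D' $     * id $     output E' → ε
D' $        * id $     output D' → * E D'
* E D' $    * id $     match '*'
E D' $      id $       output E → C E'
C E' D' $   id $       output C → id
id E' D' $  id $       match 'id'
E' D' $     $          output E' → ε
D' $        $          output D' → ε
$           $          accept

The string is accepted.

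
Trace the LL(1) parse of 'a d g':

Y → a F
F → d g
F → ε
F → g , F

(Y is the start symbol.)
LL(1) parsing maintains a stack (initially the start symbol over $) and the input. At each step: if the stack top is a terminal, match it against the current input token; if it is a non-terminal N, replace it with the RHS of M[N, lookahead] (the unique production whose predict set contains the lookahead).

Stack is shown with the top on the left.

Stack  Input    Action
----------------------
Y $    a d g $  output Y → a F
a F $  a d g $  match 'a'
F $    d g $    output F → d g
d g $  d g $    match 'd'
g $    g $      match 'g'
$      $        accept

The string is accepted.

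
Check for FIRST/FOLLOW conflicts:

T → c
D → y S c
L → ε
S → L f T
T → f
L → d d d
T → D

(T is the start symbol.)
No FIRST/FOLLOW conflicts.

A FIRST/FOLLOW conflict occurs when a non-terminal N has a nullable alternative N → β (β ⇒* ε) and another alternative N → α with FIRST(α) ∩ FOLLOW(N) ≠ ∅: on such a lookahead the parser cannot decide between expanding α and letting N vanish via β.

Nullable non-terminals: L.

L: nullable alternative(s) L → ε; FOLLOW(L) = { 'f' }
  L → ε: FIRST \ {ε} = { } — this is the only nullable alternative, skip
  L → d d d: FIRST \ {ε} = { 'd' } — disjoint from FOLLOW(L)

D, S, T have no nullable alternative, so no FIRST/FOLLOW check is needed there.

No FIRST/FOLLOW conflicts found.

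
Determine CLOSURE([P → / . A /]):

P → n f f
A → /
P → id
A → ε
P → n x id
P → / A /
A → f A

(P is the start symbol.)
Start with: [P → / . A /]
  [P → / . A /] has the dot before A: add [A → . /], [A → .], [A → . f A]
No further items can be added.

CLOSURE = { [A → . /], [A → . f A], [A → .], [P → / . A /] }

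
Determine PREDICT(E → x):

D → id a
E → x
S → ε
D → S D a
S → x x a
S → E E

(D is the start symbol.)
{ 'x' }

PREDICT(E → x) = (FIRST(RHS) \ {ε}) ∪ (FOLLOW(E) if ε ∈ FIRST(RHS), i.e. RHS ⇒* ε)
FIRST(x) = { 'x' }
ε ∉ FIRST(x), so FOLLOW(E) is not added.
PREDICT(E → x) = { 'x' }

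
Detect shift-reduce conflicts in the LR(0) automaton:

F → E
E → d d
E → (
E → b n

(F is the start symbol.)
No shift-reduce conflicts

Augment with F' → F and build the canonical LR(0) collection (I0 = CLOSURE({[F' → . F]}), then GOTO on every symbol after a dot until no new states appear). It has 8 states:
  I0: { [E → . (], [E → . b n], [E → . d d], [F → . E], [F' → . F] }  — shift
  I1: { [E → ( .] }  — reduce
  I2: { [F → E .] }  — reduce
  I3: { [F' → F .] }  — accept
  I4: { [E → b . n] }  — shift
  I5: { [E → d . d] }  — shift
  I6: { [E → d d .] }  — reduce
  I7: { [E → b n .] }  — reduce

No state contains both a complete item and a shift item.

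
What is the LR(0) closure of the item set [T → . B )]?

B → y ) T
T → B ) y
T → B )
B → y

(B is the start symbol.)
{ [B → . y ) T], [B → . y], [T → . B )] }

Start with: [T → . B )]
  [T → . B )] has the dot before B: add [B → . y ) T], [B → . y]
No further items can be added.

CLOSURE = { [B → . y ) T], [B → . y], [T → . B )] }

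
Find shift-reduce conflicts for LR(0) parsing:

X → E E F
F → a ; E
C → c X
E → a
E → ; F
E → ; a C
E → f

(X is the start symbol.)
Augment with X' → X and build the canonical LR(0) collection (I0 = CLOSURE({[X' → . X]}), then GOTO on every symbol after a dot until no new states appear). It has 16 states:
  I0: { [E → . ; F], [E → . ; a C], [E → . a], [E → . f], [X → . E E F], [X' → . X] }  — shift
  I1: { [E → ; . F], [E → ; . a C], [F → . a ; E] }  — shift
  I2: { [E → . ; F], [E → . ; a C], [E → . a], [E → . f], [X → E . E F] }  — shift
  I3: { [X' → X .] }  — accept
  I4: { [E → a .] }  — reduce
  I5: { [E → f .] }  — reduce
  I6: { [F → . a ; E], [X → E E . F] }  — shift
  I7: { [X → E E F .] }  — reduce
  I8: { [F → a . ; E] }  — shift
  I9: { [E → . ; F], [E → . ; a C], [E → . a], [E → . f], [F → a ; . E] }  — shift
  I10: { [F → a ; E .] }  — reduce
  I11: { [E → ; F .] }  — reduce
  I12: { [C → . c X], [E → ; a . C], [F → a . ; E] }  — shift
  I13: { [E → ; a C .] }  — reduce
  I14: { [C → c . X], [E → . ; F], [E → . ; a C], [E → . a], [E → . f], [X → . E E F] }  — shift
  I15: { [C → c X .] }  — reduce

No state contains both a complete item and a shift item.

Answer: No shift-reduce conflicts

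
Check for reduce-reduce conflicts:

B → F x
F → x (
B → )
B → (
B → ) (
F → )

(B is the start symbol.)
A reduce-reduce conflict occurs when an LR(0) state has two complete items [A → α .] and [B → β .] — both call for a reduction, and with no lookahead the parser cannot choose between them.

Augment with B' → B and build the canonical LR(0) collection (I0 = CLOSURE({[B' → . B]}), then GOTO on every symbol after a dot until no new states appear). It has 9 states:
  I0: { [B → . (], [B → . ) (], [B → . )], [B → . F x], [B' → . B], [F → . )], [F → . x (] }  — shift
  I1: { [B → ( .] }  — reduce
  I2: { [B → ) . (], [B → ) .], [F → ) .] }  — shift, 2 reduces
  I3: { [B' → B .] }  — accept
  I4: { [B → F . x] }  — shift
  I5: { [F → x . (] }  — shift
  I6: { [F → x ( .] }  — reduce
  I7: { [B → F x .] }  — reduce
  I8: { [B → ) ( .] }  — reduce

I2 contains complete items [B → ) .], [F → ) .] — reduce-reduce conflict.

Answer: Yes — I2: [B → ) .] vs [F → ) .]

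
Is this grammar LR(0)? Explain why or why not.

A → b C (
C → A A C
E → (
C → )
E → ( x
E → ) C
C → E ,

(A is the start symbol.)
Augment with A' → A and build the canonical LR(0) collection (I0 = CLOSURE({[A' → . A]}), then GOTO on every symbol after a dot until no new states appear). It has 14 states:
  I0: { [A → . b C (], [A' → . A] }  — shift
  I1: { [A' → A .] }  — accept
  I2: { [A → . b C (], [A → b . C (], [C → . )], [C → . A A C], [C → . E ,], [E → . ( x], [E → . (], [E → . ) C] }  — shift
  I3: { [E → ( . x], [E → ( .] }  — shift, reduce
  I4: { [A → . b C (], [C → ) .], [C → . )], [C → . A A C], [C → . E ,], [E → ) . C], [E → . ( x], [E → . (], [E → . ) C] }  — shift, reduce
  I5: { [A → . b C (], [C → A . A C] }  — shift
  I6: { [A → b C . (] }  — shift
  I7: { [C → E . ,] }  — shift
  I8: { [C → E , .] }  — reduce
  I9: { [A → b C ( .] }  — reduce
  I10: { [A → . b C (], [C → . )], [C → . A A C], [C → . E ,], [C → A A . C], [E → . ( x], [E → . (], [E → . ) C] }  — shift
  I11: { [C → A A C .] }  — reduce
  I12: { [E → ) C .] }  — reduce
  I13: { [E → ( x .] }  — reduce

Conflict in state I3:
  Shift-reduce conflict between [E → ( .] and [E → ( . x]
So the grammar is NOT LR(0).

Answer: No. Shift-reduce conflict between [E → ( .] and [E → ( . x]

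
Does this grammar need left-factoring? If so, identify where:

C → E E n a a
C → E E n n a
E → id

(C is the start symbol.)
Yes, C has productions with common prefix 'E E n'

Left-factoring is needed when two productions for the same non-terminal
share a common prefix on the right-hand side.

Productions for C:
  C → E E n a a
  C → E E n n a

Found common prefix 'E E n' in productions for C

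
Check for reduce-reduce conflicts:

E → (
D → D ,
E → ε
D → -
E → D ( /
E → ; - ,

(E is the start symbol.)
A reduce-reduce conflict occurs when an LR(0) state has two complete items [A → α .] and [B → β .] — both call for a reduction, and with no lookahead the parser cannot choose between them.

Augment with E' → E and build the canonical LR(0) collection (I0 = CLOSURE({[E' → . E]}), then GOTO on every symbol after a dot until no new states appear). It has 11 states:
  I0: { [D → . -], [D → . D ,], [E → . (], [E → . ; - ,], [E → . D ( /], [E → .], [E' → . E] }  — shift, reduce
  I1: { [E → ( .] }  — reduce
  I2: { [D → - .] }  — reduce
  I3: { [E → ; . - ,] }  — shift
  I4: { [D → D . ,], [E → D . ( /] }  — shift
  I5: { [E' → E .] }  — accept
  I6: { [E → D ( . /] }  — shift
  I7: { [D → D , .] }  — reduce
  I8: { [E → D ( / .] }  — reduce
  I9: { [E → ; - . ,] }  — shift
  I10: { [E → ; - , .] }  — reduce

No state contains more than one complete item.

Answer: No reduce-reduce conflicts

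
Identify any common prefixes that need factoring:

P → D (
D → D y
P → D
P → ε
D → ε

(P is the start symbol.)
Left-factoring is needed when two productions for the same non-terminal
share a common prefix on the right-hand side.

Productions for P:
  P → D (
  P → D
  P → ε
Productions for D:
  D → D y
  D → ε

Found common prefix 'D' in productions for P

Answer: Yes, P has productions with common prefix 'D'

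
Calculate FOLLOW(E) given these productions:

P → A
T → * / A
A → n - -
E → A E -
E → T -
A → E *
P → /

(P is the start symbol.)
{ '*', '-' }

To compute FOLLOW(E), find every occurrence of E on a right-hand side N → α E β: add FIRST(β) \ {ε}, and if β is empty or nullable also add FOLLOW(N). Iterate to a fixed point.

In E → A E -: E is followed by '-', add FIRST('-') \ {ε} = { '-' }
In A → E *: E is followed by '*', add FIRST('*') \ {ε} = { '*' }

Taking the union: FOLLOW(E) = { '*', '-' }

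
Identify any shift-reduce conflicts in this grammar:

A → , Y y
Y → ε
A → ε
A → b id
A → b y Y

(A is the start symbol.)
Augment with A' → A and build the canonical LR(0) collection (I0 = CLOSURE({[A' → . A]}), then GOTO on every symbol after a dot until no new states appear). It has 9 states:
  I0: { [A → . , Y y], [A → . b id], [A → . b y Y], [A → .], [A' → . A] }  — shift, reduce
  I1: { [A → , . Y y], [Y → .] }  — reduce
  I2: { [A' → A .] }  — accept
  I3: { [A → b . id], [A → b . y Y] }  — shift
  I4: { [A → b id .] }  — reduce
  I5: { [A → b y . Y], [Y → .] }  — reduce
  I6: { [A → b y Y .] }  — reduce
  I7: { [A → , Y . y] }  — shift
  I8: { [A → , Y y .] }  — reduce

I0 contains reduce item [A → .] and shift items [A → . , Y y], [A → . b id], [A → . b y Y] — shift-reduce conflict.

Answer: Yes — I0: [A → .] vs [A → . , Y y]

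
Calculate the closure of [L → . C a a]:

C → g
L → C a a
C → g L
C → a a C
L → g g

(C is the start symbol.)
{ [C → . a a C], [C → . g L], [C → . g], [L → . C a a] }

Start with: [L → . C a a]
  [L → . C a a] has the dot before C: add [C → . g], [C → . g L], [C → . a a C]
No further items can be added.

CLOSURE = { [C → . a a C], [C → . g L], [C → . g], [L → . C a a] }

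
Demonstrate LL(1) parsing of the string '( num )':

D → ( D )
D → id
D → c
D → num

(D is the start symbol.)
LL(1) parsing maintains a stack (initially the start symbol over $) and the input. At each step: if the stack top is a terminal, match it against the current input token; if it is a non-terminal N, replace it with the RHS of M[N, lookahead] (the unique production whose predict set contains the lookahead).

Stack is shown with the top on the left.

Stack    Input      Action
--------------------------
D $      ( num ) $  output D → ( D )
( D ) $  ( num ) $  match '('
D ) $    num ) $    output D → num
num ) $  num ) $    match 'num'
) $      ) $        match ')'
$        $          accept

The string is accepted.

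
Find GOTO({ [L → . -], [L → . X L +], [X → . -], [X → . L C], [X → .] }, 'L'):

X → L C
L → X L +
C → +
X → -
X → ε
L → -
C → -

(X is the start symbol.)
{ [C → . +], [C → . -], [X → L . C] }

GOTO(I, 'L') = CLOSURE({ [A → αX.β] : [A → α.Xβ] ∈ I, X = 'L' })

Items with dot before 'L', with the dot advanced:
  [X → . L C] → [X → L . C]
Closure of the advanced items:
  [X → L . C] has the dot before C: add [C → . +], [C → . -]

GOTO = { [C → . +], [C → . -], [X → L . C] }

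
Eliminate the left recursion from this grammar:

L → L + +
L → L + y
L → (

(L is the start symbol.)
L is directly left-recursive. The standard transformation for
  A → A α₁ | ... | A α_m | β₁ | ... | β_n
is
  A  → β₁ A' | ... | β_n A'
  A' → α₁ A' | ... | α_m A' | ε

L → ( becomes L → ( L'
L → L + + becomes L' → + + L'
L → L + y becomes L' → + y L'
Add L' → ε

Resulting grammar:
L → ( L'
L' → + + L'
L' → + y L'
L' → ε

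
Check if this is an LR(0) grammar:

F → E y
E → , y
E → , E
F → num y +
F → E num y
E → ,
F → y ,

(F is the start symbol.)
Augment with F' → F and build the canonical LR(0) collection (I0 = CLOSURE({[F' → . F]}), then GOTO on every symbol after a dot until no new states appear). It has 14 states:
  I0: { [E → . , E], [E → . , y], [E → . ,], [F → . E num y], [F → . E y], [F → . num y +], [F → . y ,], [F' → . F] }  — shift
  I1: { [E → , . E], [E → , . y], [E → , .], [E → . , E], [E → . , y], [E → . ,] }  — shift, reduce
  I2: { [F → E . num y], [F → E . y] }  — shift
  I3: { [F' → F .] }  — accept
  I4: { [F → num . y +] }  — shift
  I5: { [F → y . ,] }  — shift
  I6: { [F → y , .] }  — reduce
  I7: { [F → num y . +] }  — shift
  I8: { [F → num y + .] }  — reduce
  I9: { [F → E num . y] }  — shift
  I10: { [F → E y .] }  — reduce
  I11: { [F → E num y .] }  — reduce
  I12: { [E → , E .] }  — reduce
  I13: { [E → , y .] }  — reduce

Conflict in state I1:
  Shift-reduce conflict between [E → , .] and [E → . ,]
So the grammar is NOT LR(0).

Answer: No. Shift-reduce conflict between [E → , .] and [E → . ,]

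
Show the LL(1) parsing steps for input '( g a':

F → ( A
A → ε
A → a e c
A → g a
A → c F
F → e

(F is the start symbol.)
LL(1) parsing maintains a stack (initially the start symbol over $) and the input. At each step: if the stack top is a terminal, match it against the current input token; if it is a non-terminal N, replace it with the RHS of M[N, lookahead] (the unique production whose predict set contains the lookahead).

Stack is shown with the top on the left.

Stack  Input    Action
----------------------
F $    ( g a $  output F → ( A
( A $  ( g a $  match '('
A $    g a $    output A → g a
g a $  g a $    match 'g'
a $    a $      match 'a'
$      $        accept

The string is accepted.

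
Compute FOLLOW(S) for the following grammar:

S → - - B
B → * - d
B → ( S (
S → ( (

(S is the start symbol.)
To compute FOLLOW(S), find every occurrence of S on a right-hand side N → α S β: add FIRST(β) \ {ε}, and if β is empty or nullable also add FOLLOW(N). Iterate to a fixed point.

S is the start symbol, so $ ∈ FOLLOW(S).
In B → ( S (: S is followed by '(', add FIRST('(') \ {ε} = { '(' }

Taking the union: FOLLOW(S) = { $, '(' }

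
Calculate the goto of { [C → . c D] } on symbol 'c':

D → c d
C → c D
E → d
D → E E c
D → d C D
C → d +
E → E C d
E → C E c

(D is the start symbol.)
{ [C → . c D], [C → . d +], [C → c . D], [D → . E E c], [D → . c d], [D → . d C D], [E → . C E c], [E → . E C d], [E → . d] }

GOTO(I, 'c') = CLOSURE({ [A → αX.β] : [A → α.Xβ] ∈ I, X = 'c' })

Items with dot before 'c', with the dot advanced:
  [C → . c D] → [C → c . D]
Closure of the advanced items:
  [C → c . D] has the dot before D: add [D → . c d], [D → . E E c], [D → . d C D]
  [D → . E E c] has the dot before E: add [E → . d], [E → . E C d], [E → . C E c]
  [E → . C E c] has the dot before C: add [C → . c D], [C → . d +]

GOTO = { [C → . c D], [C → . d +], [C → c . D], [D → . E E c], [D → . c d], [D → . d C D], [E → . C E c], [E → . E C d], [E → . d] }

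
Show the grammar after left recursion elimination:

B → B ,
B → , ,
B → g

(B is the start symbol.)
B is directly left-recursive. The standard transformation for
  A → A α₁ | ... | A α_m | β₁ | ... | β_n
is
  A  → β₁ A' | ... | β_n A'
  A' → α₁ A' | ... | α_m A' | ε

B → , , becomes B → , , B'
B → g becomes B → g B'
B → B , becomes B' → , B'
Add B' → ε

Resulting grammar:
B → , , B'
B → g B'
B' → , B'
B' → ε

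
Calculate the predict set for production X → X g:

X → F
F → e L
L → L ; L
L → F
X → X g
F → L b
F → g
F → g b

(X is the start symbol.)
{ 'e', 'g' }

PREDICT(X → X g) = (FIRST(RHS) \ {ε}) ∪ (FOLLOW(X) if ε ∈ FIRST(RHS), i.e. RHS ⇒* ε)
FIRST(X) = { 'e', 'g' }
FIRST(X g) = { 'e', 'g' }
ε ∉ FIRST(X g), so FOLLOW(X) is not added.
PREDICT(X → X g) = { 'e', 'g' }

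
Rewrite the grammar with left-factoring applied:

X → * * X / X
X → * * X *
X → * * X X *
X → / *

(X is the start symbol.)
Left-factoring transforms A → αβ₁ | αβ₂ into A → αA' and A' → β₁ | β₂
(α is the longest common prefix among the alternatives). Repeat until
no nonterminal has two alternatives with a common prefix.

Round 1: X has alternatives sharing prefix '* * X'. Introduce X': X → * * X X'
  Add: X' → / X
  Add: X' → *
  Add: X' → X *

No remaining common prefixes — done.

Resulting grammar:
X → * * X X'
X' → / X
X' → *
X' → X *
X → / *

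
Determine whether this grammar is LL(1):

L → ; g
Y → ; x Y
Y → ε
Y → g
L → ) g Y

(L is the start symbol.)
A grammar is LL(1) if for each non-terminal N with multiple productions, the predict sets of those productions are pairwise disjoint, where PREDICT(N → α) = (FIRST(α) \ {ε}) ∪ (FOLLOW(N) if α ⇒* ε).

Relevant sets:
  FOLLOW(Y) = { $ }

For L:
  PREDICT(L → ';' g) = { ';' }
  PREDICT(L → ')' g Y) = { ')' }
For Y:
  PREDICT(Y → ';' x Y) = { ';' }
  PREDICT(Y → ε) = { $ }
  PREDICT(Y → g) = { 'g' }

All predict sets are disjoint. The grammar IS LL(1).

Answer: Yes, the grammar is LL(1).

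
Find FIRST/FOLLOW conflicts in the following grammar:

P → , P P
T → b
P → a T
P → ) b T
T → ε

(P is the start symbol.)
A FIRST/FOLLOW conflict occurs when a non-terminal N has a nullable alternative N → β (β ⇒* ε) and another alternative N → α with FIRST(α) ∩ FOLLOW(N) ≠ ∅: on such a lookahead the parser cannot decide between expanding α and letting N vanish via β.

Nullable non-terminals: T.

T: nullable alternative(s) T → ε; FOLLOW(T) = { $, ')', ',', 'a' }
  T → b: FIRST \ {ε} = { 'b' } — disjoint from FOLLOW(T)
  T → ε: FIRST \ {ε} = { } — this is the only nullable alternative, skip

P has no nullable alternative, so no FIRST/FOLLOW check is needed there.

No FIRST/FOLLOW conflicts found.

Answer: No FIRST/FOLLOW conflicts.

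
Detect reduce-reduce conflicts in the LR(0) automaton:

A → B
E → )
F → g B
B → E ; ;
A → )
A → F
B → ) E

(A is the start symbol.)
Yes — I1: [A → ) .] vs [E → ) .]

A reduce-reduce conflict occurs when an LR(0) state has two complete items [A → α .] and [B → β .] — both call for a reduction, and with no lookahead the parser cannot choose between them.

Augment with A' → A and build the canonical LR(0) collection (I0 = CLOSURE({[A' → . A]}), then GOTO on every symbol after a dot until no new states appear). It has 13 states:
  I0: { [A → . )], [A → . B], [A → . F], [A' → . A], [B → . ) E], [B → . E ; ;], [E → . )], [F → . g B] }  — shift
  I1: { [A → ) .], [B → ) . E], [E → ) .], [E → . )] }  — shift, 2 reduces
  I2: { [A' → A .] }  — accept
  I3: { [A → B .] }  — reduce
  I4: { [B → E . ; ;] }  — shift
  I5: { [A → F .] }  — reduce
  I6: { [B → . ) E], [B → . E ; ;], [E → . )], [F → g . B] }  — shift
  I7: { [B → ) . E], [E → ) .], [E → . )] }  — shift, reduce
  I8: { [F → g B .] }  — reduce
  I9: { [E → ) .] }  — reduce
  I10: { [B → ) E .] }  — reduce
  I11: { [B → E ; . ;] }  — shift
  I12: { [B → E ; ; .] }  — reduce

I1 contains complete items [A → ) .], [E → ) .] — reduce-reduce conflict.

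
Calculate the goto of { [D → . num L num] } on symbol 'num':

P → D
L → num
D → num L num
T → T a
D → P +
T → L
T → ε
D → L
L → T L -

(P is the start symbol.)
{ [D → num . L num], [L → . T L -], [L → . num], [T → . L], [T → . T a], [T → .] }

GOTO(I, 'num') = CLOSURE({ [A → αX.β] : [A → α.Xβ] ∈ I, X = 'num' })

Items with dot before 'num', with the dot advanced:
  [D → . num L num] → [D → num . L num]
Closure of the advanced items:
  [D → num . L num] has the dot before L: add [L → . num], [L → . T L -]
  [L → . T L -] has the dot before T: add [T → . T a], [T → . L], [T → .]

GOTO = { [D → num . L num], [L → . T L -], [L → . num], [T → . L], [T → . T a], [T → .] }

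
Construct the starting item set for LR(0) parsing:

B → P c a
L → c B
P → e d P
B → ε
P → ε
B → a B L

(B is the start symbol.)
First, augment the grammar with B' → B
I₀ = CLOSURE({ [B' → . B] }):
  [B' → . B] has the dot before B: add [B → . P c a], [B → .], [B → . a B L]
  [B → . P c a] has the dot before P: add [P → . e d P], [P → .]
No further items can be added.

I₀ = { [B → . P c a], [B → . a B L], [B → .], [B' → . B], [P → . e d P], [P → .] }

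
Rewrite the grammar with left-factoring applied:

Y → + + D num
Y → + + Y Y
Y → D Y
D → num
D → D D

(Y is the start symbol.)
Y → + + Y'
Y' → D num
Y' → Y Y
Y → D Y
D → num
D → D D

Left-factoring transforms A → αβ₁ | αβ₂ into A → αA' and A' → β₁ | β₂
(α is the longest common prefix among the alternatives). Repeat until
no nonterminal has two alternatives with a common prefix.

Round 1: Y has alternatives sharing prefix '+ +'. Introduce Y': Y → + + Y'
  Add: Y' → D num
  Add: Y' → Y Y

No remaining common prefixes — done.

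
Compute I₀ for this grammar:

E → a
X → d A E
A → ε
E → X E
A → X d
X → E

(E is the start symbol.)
{ [E → . X E], [E → . a], [E' → . E], [X → . E], [X → . d A E] }

First, augment the grammar with E' → E
I₀ = CLOSURE({ [E' → . E] }):
  [E' → . E] has the dot before E: add [E → . a], [E → . X E]
  [E → . X E] has the dot before X: add [X → . d A E], [X → . E]
No further items can be added.

I₀ = { [E → . X E], [E → . a], [E' → . E], [X → . E], [X → . d A E] }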